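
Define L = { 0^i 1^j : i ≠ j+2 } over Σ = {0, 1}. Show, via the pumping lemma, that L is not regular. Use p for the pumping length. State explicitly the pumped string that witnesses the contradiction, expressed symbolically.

Suppose for contradiction that L is regular, and let p be the pumping length.
Choose w = 0^p 1^{p+p!-2}. Since p ≠ (p+p!-2)+2 = p+p!, w ∈ L; and |w| ≥ p.
Write w = xyz as guaranteed by the lemma, with |xy| ≤ p and |y| > 0.
The first p characters of w are 0's, so xy (and hence y) consists only of 0's. Write y = 0^k, 1 ≤ k ≤ p.
Since 1 ≤ k ≤ p, k divides p!; set t = 1 + p!/k. Then xy^t z has p + (p!/k)·k = p + p! copies of 0. Now the 0-count is p+p! and (1-count)+2 = (p+p!-2)+2 = p+p!, so i ≠ j+2 fails. So xy^t z = 0^{p+p!} 1^{p+p!-2} ∉ L.
Contradiction. Therefore L is not regular.

0^{p+p!} 1^{p+p!-2}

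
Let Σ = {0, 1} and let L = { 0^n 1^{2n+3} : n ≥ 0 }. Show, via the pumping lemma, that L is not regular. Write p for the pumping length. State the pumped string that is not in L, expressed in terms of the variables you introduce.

0^{p+k} 1^{2p+3}

Assume L is regular. Let p be the pumping length given by the pumping lemma.
Take w = 0^p 1^{2p+3}. Then w ∈ L and |w| = 3p+3 ≥ p.
Write w = xyz as guaranteed by the lemma, with |xy| ≤ p and |y| > 0.
Since the first p symbols of w are all 0's and |xy| ≤ p, y lies entirely in the leading 0-block: y = 0^k for some k with 1 ≤ k ≤ p.
Pump with i = 2: xy^2z = 0^{p+k} 1^{2p+3}. For this to lie in L we would need 2p+3 = 2(p+k)+3, which forces k = 0. But k ≥ 1, so xy^2z ∉ L.
This contradicts the pumping lemma, so L is not regular.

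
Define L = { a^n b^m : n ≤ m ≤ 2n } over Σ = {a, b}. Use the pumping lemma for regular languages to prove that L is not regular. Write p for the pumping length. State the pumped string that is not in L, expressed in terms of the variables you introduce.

Suppose for contradiction that L is regular, and let p be the pumping length.
Take w = a^p b^p ∈ L (since p ≤ p ≤ 2p), with |w| = 2p ≥ p.
The pumping lemma gives a decomposition w = xyz where |xy| ≤ p and |y| ≥ 1.
The first p characters of w are a's, so xy (and hence y) consists only of a's. Write y = a^k, 1 ≤ k ≤ p.
Pump with i = 2: xy^2z = a^{p+k} b^p. Now n = p+k > p = m, so the condition n ≤ m fails. Thus xy^2z ∉ L.
Contradiction. Therefore L is not regular.

a^{p+k} b^p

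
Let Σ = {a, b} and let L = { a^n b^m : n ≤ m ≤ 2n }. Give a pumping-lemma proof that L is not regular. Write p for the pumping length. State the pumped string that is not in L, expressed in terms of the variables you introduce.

a^{p+k} b^p

Assume L is regular; let p be its pumping constant.
Take w = a^p b^p ∈ L (since p ≤ p ≤ 2p), with |w| = 2p ≥ p.
The pumping lemma gives a decomposition w = xyz where |xy| ≤ p and |y| ≥ 1.
The first p characters of w are a's, so xy (and hence y) consists only of a's. Write y = a^k, 1 ≤ k ≤ p.
Pump with i = 2: xy^2z = a^{p+k} b^p. Now n = p+k > p = m, so the condition n ≤ m fails. Thus xy^2z ∉ L.
This is a contradiction; hence L is not regular.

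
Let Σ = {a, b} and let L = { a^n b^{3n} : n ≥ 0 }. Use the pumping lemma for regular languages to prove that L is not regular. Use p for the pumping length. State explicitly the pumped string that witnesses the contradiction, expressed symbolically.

a^{p+k} b^{3p}

Assume L is regular. Let p be the pumping length given by the pumping lemma.
Take w = a^p b^{3p}. Then w ∈ L and |w| = 4p ≥ p.
By the pumping lemma, w = xyz with |xy| ≤ p and |y| > 0.
Because |xy| ≤ p and w begins with p copies of a, we have y = a^k with 1 ≤ k ≤ p.
Pump with i = 2: xy^2z = a^{p+k} b^{3p}. For this to lie in L we would need 3p = 3(p+k), which forces k = 0. But k ≥ 1, so xy^2z ∉ L.
This is a contradiction; hence L is not regular.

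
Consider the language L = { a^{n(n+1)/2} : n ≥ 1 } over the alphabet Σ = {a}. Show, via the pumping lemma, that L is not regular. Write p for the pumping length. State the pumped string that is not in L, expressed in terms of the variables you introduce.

a^{p(p+1)/2+k}

Assume L is regular; let p be its pumping constant.
Take w = a^{p(p+1)/2} ∈ L with |w| = p(p+1)/2 ≥ p.
By the pumping lemma, w = xyz with |xy| ≤ p and y is nonempty.
Then y = a^k for some k with 1 ≤ k ≤ p.
Pump with i = 2: xy^2z = a^{p(p+1)/2+k}. Since 1 ≤ k ≤ p, p(p+1)/2 < p(p+1)/2+k ≤ p(p+1)/2+p < (p+1)(p+2)/2, so p(p+1)/2+k is strictly between consecutive triangular numbers. So xy^2z ∉ L.
This contradicts the pumping lemma, so L is not regular.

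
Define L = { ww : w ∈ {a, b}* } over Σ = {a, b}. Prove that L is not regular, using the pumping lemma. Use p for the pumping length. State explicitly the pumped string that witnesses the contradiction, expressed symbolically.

Assume L is regular; let p be its pumping constant.
Take w = a^p b^p a^p b^p = uu where u = a^pb^p; then w ∈ L and |w| = 4p ≥ p.
By the pumping lemma, w = xyz with |xy| ≤ p and |y| > 0.
Since the first p symbols of w are all a's and |xy| ≤ p, y lies entirely in the leading a-block: y = a^k for some k with 1 ≤ k ≤ p.
Pump with i = 2: xy^2z = a^{p+k} b^p a^p b^p, of length 4p+k. Suppose this equals vv. The string starts with a and ends with b, so v does too; thus the boundary between the two copies of v is a b→a transition. There is exactly one such transition, at position 2p+k, so |v| = 2p+k and |vv| = 4p+2k ≠ 4p+k since k ≥ 1. So xy^2z ∉ L.
This is a contradiction; hence L is not regular.

a^{p+k} b^p a^p b^p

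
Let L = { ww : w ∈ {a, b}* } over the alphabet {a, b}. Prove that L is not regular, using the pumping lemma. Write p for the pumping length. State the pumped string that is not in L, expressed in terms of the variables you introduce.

Assume L is regular; let p be its pumping constant.
Take w = a^p b^p a^p b^p = uu where u = a^pb^p; then w ∈ L and |w| = 4p ≥ p.
By the pumping lemma, w = xyz with |xy| ≤ p and y is nonempty.
The first p characters of w are a's, so xy (and hence y) consists only of a's. Write y = a^k, 1 ≤ k ≤ p.
Pump with i = 2: xy^2z = a^{p+k} b^p a^p b^p, of length 4p+k. Suppose this equals vv. The string starts with a and ends with b, so v does too; thus the boundary between the two copies of v is a b→a transition. There is exactly one such transition, at position 2p+k, so |v| = 2p+k and |vv| = 4p+2k ≠ 4p+k since k ≥ 1. So xy^2z ∉ L.
Contradiction. Therefore L is not regular.

a^{p+k} b^p a^p b^p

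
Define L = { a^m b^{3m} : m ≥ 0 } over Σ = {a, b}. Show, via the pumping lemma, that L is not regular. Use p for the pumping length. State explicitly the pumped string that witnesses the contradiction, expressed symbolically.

Assume L is regular. Let p be the pumping length given by the pumping lemma.
Let w = a^p b^{3p} ∈ L; note |w| = 4p ≥ p.
The pumping lemma gives a decomposition w = xyz where |xy| ≤ p and |y| ≥ 1.
The first p characters of w are a's, so xy (and hence y) consists only of a's. Write y = a^k, 1 ≤ k ≤ p.
Pump with i = 2: xy^2z = a^{p+k} b^{3p}. For this to lie in L we would need 3p = 3(p+k), which forces k = 0. But k ≥ 1, so xy^2z ∉ L.
This contradicts the pumping lemma, so L is not regular.

a^{p+k} b^{3p}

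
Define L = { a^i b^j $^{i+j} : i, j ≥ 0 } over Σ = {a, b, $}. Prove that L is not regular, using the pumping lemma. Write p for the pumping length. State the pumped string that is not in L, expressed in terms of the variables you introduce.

a^{p+k} b^p $^{2p}

Suppose for contradiction that L is regular, and let p be the pumping length.
Take w = a^p b^p $^{2p} ∈ L (with i=j=p, i+j=2p), |w| = 4p ≥ p.
Write w = xyz as guaranteed by the lemma, with |xy| ≤ p and |y| ≥ 1.
Because |xy| ≤ p and w begins with p copies of a, we have y = a^k with 1 ≤ k ≤ p.
Consider xy^2z = a^{p+k} b^p $^{2p}. Now the a- and b-counts sum to 2p+k, but the $-count is 2p ≠ 2p+k. So xy^2z ∉ L.
This contradicts the pumping lemma, so L is not regular.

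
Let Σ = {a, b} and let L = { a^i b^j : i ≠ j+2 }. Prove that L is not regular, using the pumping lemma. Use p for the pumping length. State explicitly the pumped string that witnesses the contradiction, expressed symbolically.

Assume L is regular. Let p be the pumping length given by the pumping lemma.
Choose w = a^p b^{p+p!-2}. Since p ≠ (p+p!-2)+2 = p+p!, w ∈ L; and |w| ≥ p.
The pumping lemma gives a decomposition w = xyz where |xy| ≤ p and |y| ≥ 1.
Since the first p symbols of w are all a's and |xy| ≤ p, y lies entirely in the leading a-block: y = a^k for some k with 1 ≤ k ≤ p.
Since 1 ≤ k ≤ p, k divides p!; set t = 1 + p!/k. Then xy^t z has p + (p!/k)·k = p + p! copies of a. Now the a-count is p+p! and (b-count)+2 = (p+p!-2)+2 = p+p!, so i ≠ j+2 fails. So xy^t z = a^{p+p!} b^{p+p!-2} ∉ L.
This contradicts the pumping lemma, so L is not regular.

a^{p+p!} b^{p+p!-2}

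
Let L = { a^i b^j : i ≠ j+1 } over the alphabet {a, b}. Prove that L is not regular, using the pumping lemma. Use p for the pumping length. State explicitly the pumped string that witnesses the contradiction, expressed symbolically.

a^{p+p!} b^{p+p!-1}

Assume L is regular. Let p be the pumping length given by the pumping lemma.
Choose w = a^p b^{p+p!-1}. Since p ≠ (p+p!-1)+1 = p+p!, w ∈ L; and |w| ≥ p.
By the pumping lemma, w = xyz with |xy| ≤ p and |y| > 0.
Since the first p symbols of w are all a's and |xy| ≤ p, y lies entirely in the leading a-block: y = a^k for some k with 1 ≤ k ≤ p.
Since 1 ≤ k ≤ p, k divides p!; set t = 1 + p!/k. Then xy^t z has p + (p!/k)·k = p + p! copies of a. Now the a-count is p+p! and (b-count)+1 = (p+p!-1)+1 = p+p!, so i ≠ j+1 fails. So xy^t z = a^{p+p!} b^{p+p!-1} ∉ L.
Contradiction. Therefore L is not regular.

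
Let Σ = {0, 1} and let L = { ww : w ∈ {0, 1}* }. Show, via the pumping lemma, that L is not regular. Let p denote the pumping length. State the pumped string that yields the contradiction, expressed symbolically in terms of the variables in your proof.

0^{p+k} 1^p 0^p 1^p

Suppose for contradiction that L is regular, and let p be the pumping length.
Take w = 0^p 1^p 0^p 1^p = uu where u = 0^p1^p; then w ∈ L and |w| = 4p ≥ p.
The pumping lemma gives a decomposition w = xyz where |xy| ≤ p and |y| > 0.
Because |xy| ≤ p and w begins with p copies of 0, we have y = 0^k with 1 ≤ k ≤ p.
Pump with i = 2: xy^2z = 0^{p+k} 1^p 0^p 1^p, of length 4p+k. Suppose this equals vv. The string starts with 0 and ends with 1, so v does too; thus the boundary between the two copies of v is a 1→0 transition. There is exactly one such transition, at position 2p+k, so |v| = 2p+k and |vv| = 4p+2k ≠ 4p+k since k ≥ 1. So xy^2z ∉ L.
This contradicts the pumping lemma, so L is not regular.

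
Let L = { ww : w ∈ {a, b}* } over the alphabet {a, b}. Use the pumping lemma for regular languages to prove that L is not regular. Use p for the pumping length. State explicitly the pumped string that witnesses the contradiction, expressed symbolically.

a^{p+k} b^p a^p b^p

Assume L is regular. Let p be the pumping length given by the pumping lemma.
Take w = a^p b^p a^p b^p = uu where u = a^pb^p; then w ∈ L and |w| = 4p ≥ p.
By the pumping lemma, w = xyz with |xy| ≤ p and |y| > 0.
Because |xy| ≤ p and w begins with p copies of a, we have y = a^k with 1 ≤ k ≤ p.
Pump with i = 2: xy^2z = a^{p+k} b^p a^p b^p, of length 4p+k. Suppose this equals vv. The string starts with a and ends with b, so v does too; thus the boundary between the two copies of v is a b→a transition. There is exactly one such transition, at position 2p+k, so |v| = 2p+k and |vv| = 4p+2k ≠ 4p+k since k ≥ 1. So xy^2z ∉ L.
This is a contradiction; hence L is not regular.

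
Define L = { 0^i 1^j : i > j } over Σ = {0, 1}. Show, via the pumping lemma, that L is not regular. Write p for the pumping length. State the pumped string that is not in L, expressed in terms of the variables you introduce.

0^{p+1-k} 1^p

Toward a contradiction, assume L is regular with pumping length p.
Choose w = 0^{p+1} 1^p ∈ L, with |w| = 2p+1 ≥ p.
The pumping lemma gives a decomposition w = xyz where |xy| ≤ p and |y| > 0.
The first p characters of w are 0's, so xy (and hence y) consists only of 0's. Write y = 0^k, 1 ≤ k ≤ p.
Consider xy^0z = xz = 0^{p+1-k} 1^p. Since k ≥ 1, the 0-count p+1-k is at most p, so i > j fails; thus xz ∉ L.
Contradiction. Therefore L is not regular.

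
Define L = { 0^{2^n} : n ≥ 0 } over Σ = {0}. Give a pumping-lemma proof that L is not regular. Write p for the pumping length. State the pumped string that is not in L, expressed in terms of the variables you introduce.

0^{2^p+k}

Assume L is regular. Let p be the pumping length given by the pumping lemma.
Take w = 0^{2^p} ∈ L with |w| = 2^p ≥ p.
The pumping lemma gives a decomposition w = xyz where |xy| ≤ p and |y| ≥ 1.
Then y = 0^k for some k with 1 ≤ k ≤ p.
Pump with i = 2: xy^2z = 0^{2^p+k}. Since 1 ≤ k ≤ p < 2^p, we have 2^p < 2^p+k < 2^{p+1}, so 2^p+k is not a power of 2. So xy^2z ∉ L.
Contradiction. Therefore L is not regular.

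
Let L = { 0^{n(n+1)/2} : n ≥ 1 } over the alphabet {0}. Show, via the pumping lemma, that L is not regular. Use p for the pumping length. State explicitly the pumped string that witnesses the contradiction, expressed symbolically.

Suppose for contradiction that L is regular, and let p be the pumping length.
Take w = 0^{p(p+1)/2} ∈ L with |w| = p(p+1)/2 ≥ p.
Write w = xyz as guaranteed by the lemma, with |xy| ≤ p and |y| > 0.
Then y = 0^k for some k with 1 ≤ k ≤ p.
Pump with i = 2: xy^2z = 0^{p(p+1)/2+k}. Since 1 ≤ k ≤ p, p(p+1)/2 < p(p+1)/2+k ≤ p(p+1)/2+p < (p+1)(p+2)/2, so p(p+1)/2+k is strictly between consecutive triangular numbers. So xy^2z ∉ L.
This is a contradiction; hence L is not regular.

0^{p(p+1)/2+k}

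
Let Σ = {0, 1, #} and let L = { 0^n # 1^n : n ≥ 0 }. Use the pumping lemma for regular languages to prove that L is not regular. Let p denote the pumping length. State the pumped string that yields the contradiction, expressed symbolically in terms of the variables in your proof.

0^{p+k} # 1^p

Suppose for contradiction that L is regular, and let p be the pumping length.
Take w = 0^p # 1^p ∈ L with |w| = 2p+1 ≥ p.
The pumping lemma gives a decomposition w = xyz where |xy| ≤ p and |y| ≥ 1.
Since the first p symbols of w are all 0's and |xy| ≤ p, y lies entirely in the leading 0-block: y = 0^k for some k with 1 ≤ k ≤ p.
Pump with i = 2: xy^2z = 0^{p+k} # 1^p, which would require p+k = p. But k ≥ 1, so xy^2z ∉ L.
This is a contradiction; hence L is not regular.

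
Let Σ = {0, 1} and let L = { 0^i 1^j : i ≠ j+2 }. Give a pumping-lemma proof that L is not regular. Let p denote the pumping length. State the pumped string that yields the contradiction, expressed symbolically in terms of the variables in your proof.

Suppose for contradiction that L is regular, and let p be the pumping length.
Choose w = 0^p 1^{p+p!-2}. Since p ≠ (p+p!-2)+2 = p+p!, w ∈ L; and |w| ≥ p.
The pumping lemma gives a decomposition w = xyz where |xy| ≤ p and |y| > 0.
Because |xy| ≤ p and w begins with p copies of 0, we have y = 0^k with 1 ≤ k ≤ p.
Since 1 ≤ k ≤ p, k divides p!; set t = 1 + p!/k. Then xy^t z has p + (p!/k)·k = p + p! copies of 0. Now the 0-count is p+p! and (1-count)+2 = (p+p!-2)+2 = p+p!, so i ≠ j+2 fails. So xy^t z = 0^{p+p!} 1^{p+p!-2} ∉ L.
This contradicts the pumping lemma, so L is not regular.

0^{p+p!} 1^{p+p!-2}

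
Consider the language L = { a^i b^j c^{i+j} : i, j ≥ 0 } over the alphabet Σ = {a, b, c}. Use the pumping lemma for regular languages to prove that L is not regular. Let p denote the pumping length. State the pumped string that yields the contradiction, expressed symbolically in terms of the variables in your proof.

a^{p+k} b^p c^{2p}

Suppose for contradiction that L is regular, and let p be the pumping length.
Take w = a^p b^p c^{2p} ∈ L (with i=j=p, i+j=2p), |w| = 4p ≥ p.
The pumping lemma gives a decomposition w = xyz where |xy| ≤ p and y is nonempty.
Since the first p symbols of w are all a's and |xy| ≤ p, y lies entirely in the leading a-block: y = a^k for some k with 1 ≤ k ≤ p.
Consider xy^2z = a^{p+k} b^p c^{2p}. Now the a- and b-counts sum to 2p+k, but the c-count is 2p ≠ 2p+k. So xy^2z ∉ L.
Contradiction. Therefore L is not regular.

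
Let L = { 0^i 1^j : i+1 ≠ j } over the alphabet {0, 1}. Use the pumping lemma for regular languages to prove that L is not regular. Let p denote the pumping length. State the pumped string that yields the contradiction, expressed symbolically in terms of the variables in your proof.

0^{p+p!} 1^{p+p!+1}

Assume L is regular; let p be its pumping constant.
Choose w = 0^p 1^{p+p!+1}. Since p ≠ (p+p!+1)-1 = p+p!, w ∈ L; and |w| ≥ p.
The pumping lemma gives a decomposition w = xyz where |xy| ≤ p and |y| ≥ 1.
Since the first p symbols of w are all 0's and |xy| ≤ p, y lies entirely in the leading 0-block: y = 0^k for some k with 1 ≤ k ≤ p.
Since 1 ≤ k ≤ p, k divides p!; set t = 1 + p!/k. Then xy^t z has p + (p!/k)·k = p + p! copies of 0. Now the 0-count is p+p! and (1-count)-1 = (p+p!+1)-1 = p+p!, so i+1 ≠ j fails. So xy^t z = 0^{p+p!} 1^{p+p!+1} ∉ L.
This is a contradiction; hence L is not regular.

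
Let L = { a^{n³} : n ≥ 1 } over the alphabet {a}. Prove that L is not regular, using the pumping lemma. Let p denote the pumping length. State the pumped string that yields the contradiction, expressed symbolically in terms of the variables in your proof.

Assume L is regular; let p be its pumping constant.
Take w = a^{p³} ∈ L with |w| = p³ ≥ p.
By the pumping lemma, w = xyz with |xy| ≤ p and y is nonempty.
Then y = a^k for some k with 1 ≤ k ≤ p.
Pump with i = 2: xy^2z = a^{p³+k}. Since 1 ≤ k ≤ p, p³ < p³+k ≤ p³+p < p³+3p²+3p+1 = (p+1)³, so p³+k is not a perfect cube. So xy^2z ∉ L.
This is a contradiction; hence L is not regular.

a^{p³+k}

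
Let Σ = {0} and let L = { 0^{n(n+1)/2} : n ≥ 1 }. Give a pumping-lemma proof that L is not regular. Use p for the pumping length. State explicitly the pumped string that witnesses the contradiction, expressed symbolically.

Assume L is regular; let p be its pumping constant.
Take w = 0^{p(p+1)/2} ∈ L with |w| = p(p+1)/2 ≥ p.
Write w = xyz as guaranteed by the lemma, with |xy| ≤ p and |y| ≥ 1.
Then y = 0^k for some k with 1 ≤ k ≤ p.
Pump with i = 2: xy^2z = 0^{p(p+1)/2+k}. Since 1 ≤ k ≤ p, p(p+1)/2 < p(p+1)/2+k ≤ p(p+1)/2+p < (p+1)(p+2)/2, so p(p+1)/2+k is strictly between consecutive triangular numbers. So xy^2z ∉ L.
This contradicts the pumping lemma, so L is not regular.

0^{p(p+1)/2+k}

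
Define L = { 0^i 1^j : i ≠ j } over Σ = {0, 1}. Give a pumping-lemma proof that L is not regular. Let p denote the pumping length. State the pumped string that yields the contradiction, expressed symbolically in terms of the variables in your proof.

0^{p+p!} 1^{p+p!}

Assume L is regular. Let p be the pumping length given by the pumping lemma.
Choose w = 0^p 1^{p+p!}. Since p ≠ p+p!, w ∈ L; and |w| ≥ p.
Write w = xyz as guaranteed by the lemma, with |xy| ≤ p and |y| ≥ 1.
The first p characters of w are 0's, so xy (and hence y) consists only of 0's. Write y = 0^k, 1 ≤ k ≤ p.
Since 1 ≤ k ≤ p, k divides p!; set t = 1 + p!/k. Then xy^t z has p + (p!/k)·k = p + p! copies of 0. Now the 0-count equals the 1-count, so i ≠ j fails. So xy^t z = 0^{p+p!} 1^{p+p!} ∉ L.
This contradicts the pumping lemma, so L is not regular.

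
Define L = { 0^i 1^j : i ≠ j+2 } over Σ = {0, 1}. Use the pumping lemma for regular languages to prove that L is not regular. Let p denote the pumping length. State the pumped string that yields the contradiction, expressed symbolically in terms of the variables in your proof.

Assume L is regular. Let p be the pumping length given by the pumping lemma.
Choose w = 0^p 1^{p+p!-2}. Since p ≠ (p+p!-2)+2 = p+p!, w ∈ L; and |w| ≥ p.
Write w = xyz as guaranteed by the lemma, with |xy| ≤ p and |y| ≥ 1.
The first p characters of w are 0's, so xy (and hence y) consists only of 0's. Write y = 0^k, 1 ≤ k ≤ p.
Since 1 ≤ k ≤ p, k divides p!; set t = 1 + p!/k. Then xy^t z has p + (p!/k)·k = p + p! copies of 0. Now the 0-count is p+p! and (1-count)+2 = (p+p!-2)+2 = p+p!, so i ≠ j+2 fails. So xy^t z = 0^{p+p!} 1^{p+p!-2} ∉ L.
This contradicts the pumping lemma, so L is not regular.

0^{p+p!} 1^{p+p!-2}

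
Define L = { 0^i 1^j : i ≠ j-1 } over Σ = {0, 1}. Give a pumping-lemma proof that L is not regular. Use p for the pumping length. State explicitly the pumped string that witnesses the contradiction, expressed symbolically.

0^{p+p!} 1^{p+p!+1}

Assume L is regular. Let p be the pumping length given by the pumping lemma.
Choose w = 0^p 1^{p+p!+1}. Since p ≠ (p+p!+1)-1 = p+p!, w ∈ L; and |w| ≥ p.
By the pumping lemma, w = xyz with |xy| ≤ p and |y| ≥ 1.
Because |xy| ≤ p and w begins with p copies of 0, we have y = 0^k with 1 ≤ k ≤ p.
Since 1 ≤ k ≤ p, k divides p!; set t = 1 + p!/k. Then xy^t z has p + (p!/k)·k = p + p! copies of 0. Now the 0-count is p+p! and (1-count)-1 = (p+p!+1)-1 = p+p!, so i ≠ j-1 fails. So xy^t z = 0^{p+p!} 1^{p+p!+1} ∉ L.
This is a contradiction; hence L is not regular.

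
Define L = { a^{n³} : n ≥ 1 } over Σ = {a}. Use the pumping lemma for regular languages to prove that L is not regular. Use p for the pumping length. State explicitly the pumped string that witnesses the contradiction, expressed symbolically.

a^{p³+k}

Assume L is regular. Let p be the pumping length given by the pumping lemma.
Take w = a^{p³} ∈ L with |w| = p³ ≥ p.
By the pumping lemma, w = xyz with |xy| ≤ p and |y| > 0.
Then y = a^k for some k with 1 ≤ k ≤ p.
Pump with i = 2: xy^2z = a^{p³+k}. Since 1 ≤ k ≤ p, p³ < p³+k ≤ p³+p < p³+3p²+3p+1 = (p+1)³, so p³+k is not a perfect cube. So xy^2z ∉ L.
This contradicts the pumping lemma, so L is not regular.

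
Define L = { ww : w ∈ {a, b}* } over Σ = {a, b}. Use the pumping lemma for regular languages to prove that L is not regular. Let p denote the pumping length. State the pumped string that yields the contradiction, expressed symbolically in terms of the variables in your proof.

a^{p+k} b^p a^p b^p

Assume L is regular. Let p be the pumping length given by the pumping lemma.
Take w = a^p b^p a^p b^p = uu where u = a^pb^p; then w ∈ L and |w| = 4p ≥ p.
Write w = xyz as guaranteed by the lemma, with |xy| ≤ p and y is nonempty.
Because |xy| ≤ p and w begins with p copies of a, we have y = a^k with 1 ≤ k ≤ p.
Pump with i = 2: xy^2z = a^{p+k} b^p a^p b^p, of length 4p+k. Suppose this equals vv. The string starts with a and ends with b, so v does too; thus the boundary between the two copies of v is a b→a transition. There is exactly one such transition, at position 2p+k, so |v| = 2p+k and |vv| = 4p+2k ≠ 4p+k since k ≥ 1. So xy^2z ∉ L.
This contradicts the pumping lemma, so L is not regular.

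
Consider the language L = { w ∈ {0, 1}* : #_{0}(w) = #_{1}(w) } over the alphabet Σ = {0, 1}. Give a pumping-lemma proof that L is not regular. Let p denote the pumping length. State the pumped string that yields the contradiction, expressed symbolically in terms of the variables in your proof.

0^{p+k} 1^p

Suppose for contradiction that L is regular, and let p be the pumping length.
Choose w = 0^p 1^p ∈ L with |w| = 2p ≥ p.
Write w = xyz as guaranteed by the lemma, with |xy| ≤ p and |y| ≥ 1.
Since the first p symbols of w are all 0's and |xy| ≤ p, y lies entirely in the leading 0-block: y = 0^k for some k with 1 ≤ k ≤ p.
Pump with i = 2: xy^2z = 0^{p+k} 1^p has p+k occurrences of 0 but only p of 1. Since k ≥ 1 the counts differ, so xy^2z ∉ L.
This contradicts the pumping lemma, so L is not regular.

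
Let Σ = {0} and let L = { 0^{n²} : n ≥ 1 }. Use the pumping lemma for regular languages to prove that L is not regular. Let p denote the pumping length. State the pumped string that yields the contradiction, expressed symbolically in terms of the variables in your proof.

0^{p²+k}

Assume L is regular; let p be its pumping constant.
Take w = 0^{p²} ∈ L with |w| = p² ≥ p.
Write w = xyz as guaranteed by the lemma, with |xy| ≤ p and y is nonempty.
Then y = 0^k for some k with 1 ≤ k ≤ p.
Pump with i = 2: xy^2z = 0^{p²+k}. Since 1 ≤ k ≤ p, p² < p²+k ≤ p²+p < (p+1)², so p²+k lies strictly between consecutive squares and is not a perfect square. So xy^2z ∉ L.
This contradicts the pumping lemma, so L is not regular.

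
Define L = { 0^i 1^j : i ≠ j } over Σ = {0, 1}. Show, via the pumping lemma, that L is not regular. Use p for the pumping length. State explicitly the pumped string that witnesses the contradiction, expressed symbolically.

Assume L is regular. Let p be the pumping length given by the pumping lemma.
Choose w = 0^p 1^{p+p!}. Since p ≠ p+p!, w ∈ L; and |w| ≥ p.
The pumping lemma gives a decomposition w = xyz where |xy| ≤ p and |y| > 0.
Since the first p symbols of w are all 0's and |xy| ≤ p, y lies entirely in the leading 0-block: y = 0^k for some k with 1 ≤ k ≤ p.
Since 1 ≤ k ≤ p, k divides p!; set t = 1 + p!/k. Then xy^t z has p + (p!/k)·k = p + p! copies of 0. Now the 0-count equals the 1-count, so i ≠ j fails. So xy^t z = 0^{p+p!} 1^{p+p!} ∉ L.
This is a contradiction; hence L is not regular.

0^{p+p!} 1^{p+p!}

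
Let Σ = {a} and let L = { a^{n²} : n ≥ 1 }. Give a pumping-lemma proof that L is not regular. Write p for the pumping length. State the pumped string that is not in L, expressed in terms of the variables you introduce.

Toward a contradiction, assume L is regular with pumping length p.
Take w = a^{p²} ∈ L with |w| = p² ≥ p.
By the pumping lemma, w = xyz with |xy| ≤ p and |y| > 0.
Then y = a^k for some k with 1 ≤ k ≤ p.
Pump with i = 2: xy^2z = a^{p²+k}. Since 1 ≤ k ≤ p, p² < p²+k ≤ p²+p < (p+1)², so p²+k lies strictly between consecutive squares and is not a perfect square. So xy^2z ∉ L.
This contradicts the pumping lemma, so L is not regular.

a^{p²+k}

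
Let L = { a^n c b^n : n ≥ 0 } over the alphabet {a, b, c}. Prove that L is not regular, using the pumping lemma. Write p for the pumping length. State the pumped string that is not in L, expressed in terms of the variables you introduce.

Toward a contradiction, assume L is regular with pumping length p.
Take w = a^p c b^p ∈ L with |w| = 2p+1 ≥ p.
Write w = xyz as guaranteed by the lemma, with |xy| ≤ p and y is nonempty.
Because |xy| ≤ p and w begins with p copies of a, we have y = a^k with 1 ≤ k ≤ p.
Pump with i = 2: xy^2z = a^{p+k} c b^p, which would require p+k = p. But k ≥ 1, so xy^2z ∉ L.
This contradicts the pumping lemma, so L is not regular.

a^{p+k} c b^p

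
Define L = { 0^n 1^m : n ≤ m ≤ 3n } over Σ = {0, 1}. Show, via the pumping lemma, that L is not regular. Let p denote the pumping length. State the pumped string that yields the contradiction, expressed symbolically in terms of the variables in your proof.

Toward a contradiction, assume L is regular with pumping length p.
Take w = 0^p 1^p ∈ L (since p ≤ p ≤ 3p), with |w| = 2p ≥ p.
By the pumping lemma, w = xyz with |xy| ≤ p and |y| > 0.
Because |xy| ≤ p and w begins with p copies of 0, we have y = 0^k with 1 ≤ k ≤ p.
Pump with i = 2: xy^2z = 0^{p+k} 1^p. Now n = p+k > p = m, so the condition n ≤ m fails. Thus xy^2z ∉ L.
Contradiction. Therefore L is not regular.

0^{p+k} 1^p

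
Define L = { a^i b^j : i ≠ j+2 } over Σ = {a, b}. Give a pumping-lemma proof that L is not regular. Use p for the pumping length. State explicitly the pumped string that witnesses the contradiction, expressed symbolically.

a^{p+p!} b^{p+p!-2}

Toward a contradiction, assume L is regular with pumping length p.
Choose w = a^p b^{p+p!-2}. Since p ≠ (p+p!-2)+2 = p+p!, w ∈ L; and |w| ≥ p.
By the pumping lemma, w = xyz with |xy| ≤ p and y is nonempty.
Since the first p symbols of w are all a's and |xy| ≤ p, y lies entirely in the leading a-block: y = a^k for some k with 1 ≤ k ≤ p.
Since 1 ≤ k ≤ p, k divides p!; set t = 1 + p!/k. Then xy^t z has p + (p!/k)·k = p + p! copies of a. Now the a-count is p+p! and (b-count)+2 = (p+p!-2)+2 = p+p!, so i ≠ j+2 fails. So xy^t z = a^{p+p!} b^{p+p!-2} ∉ L.
Contradiction. Therefore L is not regular.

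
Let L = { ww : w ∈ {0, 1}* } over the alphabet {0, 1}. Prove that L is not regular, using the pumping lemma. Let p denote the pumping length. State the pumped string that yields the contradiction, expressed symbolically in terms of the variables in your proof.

0^{p+k} 1^p 0^p 1^p

Toward a contradiction, assume L is regular with pumping length p.
Take w = 0^p 1^p 0^p 1^p = uu where u = 0^p1^p; then w ∈ L and |w| = 4p ≥ p.
The pumping lemma gives a decomposition w = xyz where |xy| ≤ p and y is nonempty.
The first p characters of w are 0's, so xy (and hence y) consists only of 0's. Write y = 0^k, 1 ≤ k ≤ p.
Pump with i = 2: xy^2z = 0^{p+k} 1^p 0^p 1^p, of length 4p+k. Suppose this equals vv. The string starts with 0 and ends with 1, so v does too; thus the boundary between the two copies of v is a 1→0 transition. There is exactly one such transition, at position 2p+k, so |v| = 2p+k and |vv| = 4p+2k ≠ 4p+k since k ≥ 1. So xy^2z ∉ L.
Contradiction. Therefore L is not regular.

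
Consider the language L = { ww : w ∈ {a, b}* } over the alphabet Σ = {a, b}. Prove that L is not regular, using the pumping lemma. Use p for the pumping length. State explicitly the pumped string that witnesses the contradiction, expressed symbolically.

a^{p+k} b^p a^p b^p

Assume L is regular. Let p be the pumping length given by the pumping lemma.
Take w = a^p b^p a^p b^p = uu where u = a^pb^p; then w ∈ L and |w| = 4p ≥ p.
Write w = xyz as guaranteed by the lemma, with |xy| ≤ p and y is nonempty.
Because |xy| ≤ p and w begins with p copies of a, we have y = a^k with 1 ≤ k ≤ p.
Pump with i = 2: xy^2z = a^{p+k} b^p a^p b^p, of length 4p+k. Suppose this equals vv. The string starts with a and ends with b, so v does too; thus the boundary between the two copies of v is a b→a transition. There is exactly one such transition, at position 2p+k, so |v| = 2p+k and |vv| = 4p+2k ≠ 4p+k since k ≥ 1. So xy^2z ∉ L.
Contradiction. Therefore L is not regular.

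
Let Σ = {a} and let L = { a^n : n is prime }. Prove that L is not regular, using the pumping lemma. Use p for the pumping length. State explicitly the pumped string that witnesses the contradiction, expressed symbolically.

Suppose for contradiction that L is regular, and let p be the pumping length.
Let q be a prime with q ≥ p+2 (infinitely many primes exist), and take w = a^q ∈ L with |w| = q ≥ p.
Write w = xyz as guaranteed by the lemma, with |xy| ≤ p and y is nonempty.
Then y = a^k for some k with 1 ≤ k ≤ p.
Since 1 ≤ k ≤ p, |xz| = q-k. Pump with i = q+1: |xy^{q+1}z| = (q-k)+(q+1)k = q+qk = q(1+k), which is composite (both factors ≥ 2). So xy^{q+1}z = a^{q(1+k)} ∉ L.
This is a contradiction; hence L is not regular.

a^{q(1+k)}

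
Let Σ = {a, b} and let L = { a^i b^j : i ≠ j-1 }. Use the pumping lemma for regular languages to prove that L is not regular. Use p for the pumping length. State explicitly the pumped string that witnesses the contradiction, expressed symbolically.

Assume L is regular. Let p be the pumping length given by the pumping lemma.
Choose w = a^p b^{p+p!+1}. Since p ≠ (p+p!+1)-1 = p+p!, w ∈ L; and |w| ≥ p.
By the pumping lemma, w = xyz with |xy| ≤ p and |y| ≥ 1.
The first p characters of w are a's, so xy (and hence y) consists only of a's. Write y = a^k, 1 ≤ k ≤ p.
Since 1 ≤ k ≤ p, k divides p!; set t = 1 + p!/k. Then xy^t z has p + (p!/k)·k = p + p! copies of a. Now the a-count is p+p! and (b-count)-1 = (p+p!+1)-1 = p+p!, so i ≠ j-1 fails. So xy^t z = a^{p+p!} b^{p+p!+1} ∉ L.
This contradicts the pumping lemma, so L is not regular.

a^{p+p!} b^{p+p!+1}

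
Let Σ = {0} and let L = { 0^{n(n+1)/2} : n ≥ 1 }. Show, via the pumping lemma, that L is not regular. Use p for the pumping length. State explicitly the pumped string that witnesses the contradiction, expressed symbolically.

0^{p(p+1)/2+k}

Toward a contradiction, assume L is regular with pumping length p.
Take w = 0^{p(p+1)/2} ∈ L with |w| = p(p+1)/2 ≥ p.
The pumping lemma gives a decomposition w = xyz where |xy| ≤ p and y is nonempty.
Then y = 0^k for some k with 1 ≤ k ≤ p.
Pump with i = 2: xy^2z = 0^{p(p+1)/2+k}. Since 1 ≤ k ≤ p, p(p+1)/2 < p(p+1)/2+k ≤ p(p+1)/2+p < (p+1)(p+2)/2, so p(p+1)/2+k is strictly between consecutive triangular numbers. So xy^2z ∉ L.
This contradicts the pumping lemma, so L is not regular.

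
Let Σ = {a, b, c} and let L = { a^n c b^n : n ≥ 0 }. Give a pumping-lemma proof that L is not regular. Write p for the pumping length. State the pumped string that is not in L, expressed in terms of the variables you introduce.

a^{p+k} c b^p

Assume L is regular; let p be its pumping constant.
Take w = a^p c b^p ∈ L with |w| = 2p+1 ≥ p.
The pumping lemma gives a decomposition w = xyz where |xy| ≤ p and |y| ≥ 1.
Since the first p symbols of w are all a's and |xy| ≤ p, y lies entirely in the leading a-block: y = a^k for some k with 1 ≤ k ≤ p.
Pump with i = 2: xy^2z = a^{p+k} c b^p, which would require p+k = p. But k ≥ 1, so xy^2z ∉ L.
This is a contradiction; hence L is not regular.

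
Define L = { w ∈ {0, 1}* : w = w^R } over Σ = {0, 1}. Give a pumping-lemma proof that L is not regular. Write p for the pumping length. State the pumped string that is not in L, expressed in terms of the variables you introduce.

0^{p+k} 1 0^p

Suppose for contradiction that L is regular, and let p be the pumping length.
Take w = 0^p 1 0^p, a palindrome of length 2p+1 ≥ p.
By the pumping lemma, w = xyz with |xy| ≤ p and |y| > 0.
The first p characters of w are 0's, so xy (and hence y) consists only of 0's. Write y = 0^k, 1 ≤ k ≤ p.
Pump with i = 2: xy^2z = 0^{p+k} 1 0^p. Its reverse is 0^p 1 0^{p+k}, which differs from xy^2z since k ≥ 1. So xy^2z is not a palindrome and xy^2z ∉ L.
This contradicts the pumping lemma, so L is not regular.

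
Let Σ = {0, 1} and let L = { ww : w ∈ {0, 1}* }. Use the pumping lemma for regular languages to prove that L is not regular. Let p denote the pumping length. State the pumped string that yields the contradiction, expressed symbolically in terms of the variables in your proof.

0^{p+k} 1^p 0^p 1^p

Assume L is regular. Let p be the pumping length given by the pumping lemma.
Take w = 0^p 1^p 0^p 1^p = uu where u = 0^p1^p; then w ∈ L and |w| = 4p ≥ p.
Write w = xyz as guaranteed by the lemma, with |xy| ≤ p and y is nonempty.
Because |xy| ≤ p and w begins with p copies of 0, we have y = 0^k with 1 ≤ k ≤ p.
Pump with i = 2: xy^2z = 0^{p+k} 1^p 0^p 1^p, of length 4p+k. Suppose this equals vv. The string starts with 0 and ends with 1, so v does too; thus the boundary between the two copies of v is a 1→0 transition. There is exactly one such transition, at position 2p+k, so |v| = 2p+k and |vv| = 4p+2k ≠ 4p+k since k ≥ 1. So xy^2z ∉ L.
This is a contradiction; hence L is not regular.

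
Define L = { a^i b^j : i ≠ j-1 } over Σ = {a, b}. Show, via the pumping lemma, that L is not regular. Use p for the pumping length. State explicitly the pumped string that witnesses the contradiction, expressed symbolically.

a^{p+p!} b^{p+p!+1}

Assume L is regular. Let p be the pumping length given by the pumping lemma.
Choose w = a^p b^{p+p!+1}. Since p ≠ (p+p!+1)-1 = p+p!, w ∈ L; and |w| ≥ p.
By the pumping lemma, w = xyz with |xy| ≤ p and |y| > 0.
Because |xy| ≤ p and w begins with p copies of a, we have y = a^k with 1 ≤ k ≤ p.
Since 1 ≤ k ≤ p, k divides p!; set t = 1 + p!/k. Then xy^t z has p + (p!/k)·k = p + p! copies of a. Now the a-count is p+p! and (b-count)-1 = (p+p!+1)-1 = p+p!, so i ≠ j-1 fails. So xy^t z = a^{p+p!} b^{p+p!+1} ∉ L.
This contradicts the pumping lemma, so L is not regular.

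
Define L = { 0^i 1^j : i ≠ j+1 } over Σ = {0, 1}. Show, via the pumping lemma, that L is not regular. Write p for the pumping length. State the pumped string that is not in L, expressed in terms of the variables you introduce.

0^{p+p!} 1^{p+p!-1}

Toward a contradiction, assume L is regular with pumping length p.
Choose w = 0^p 1^{p+p!-1}. Since p ≠ (p+p!-1)+1 = p+p!, w ∈ L; and |w| ≥ p.
By the pumping lemma, w = xyz with |xy| ≤ p and |y| > 0.
The first p characters of w are 0's, so xy (and hence y) consists only of 0's. Write y = 0^k, 1 ≤ k ≤ p.
Since 1 ≤ k ≤ p, k divides p!; set t = 1 + p!/k. Then xy^t z has p + (p!/k)·k = p + p! copies of 0. Now the 0-count is p+p! and (1-count)+1 = (p+p!-1)+1 = p+p!, so i ≠ j+1 fails. So xy^t z = 0^{p+p!} 1^{p+p!-1} ∉ L.
Contradiction. Therefore L is not regular.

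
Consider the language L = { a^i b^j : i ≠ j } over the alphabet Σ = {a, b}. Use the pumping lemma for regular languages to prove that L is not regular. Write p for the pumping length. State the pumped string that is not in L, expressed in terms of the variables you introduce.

a^{p+p!} b^{p+p!}

Assume L is regular. Let p be the pumping length given by the pumping lemma.
Choose w = a^p b^{p+p!}. Since p ≠ p+p!, w ∈ L; and |w| ≥ p.
Write w = xyz as guaranteed by the lemma, with |xy| ≤ p and y is nonempty.
Since the first p symbols of w are all a's and |xy| ≤ p, y lies entirely in the leading a-block: y = a^k for some k with 1 ≤ k ≤ p.
Since 1 ≤ k ≤ p, k divides p!; set t = 1 + p!/k. Then xy^t z has p + (p!/k)·k = p + p! copies of a. Now the a-count equals the b-count, so i ≠ j fails. So xy^t z = a^{p+p!} b^{p+p!} ∉ L.
This contradicts the pumping lemma, so L is not regular.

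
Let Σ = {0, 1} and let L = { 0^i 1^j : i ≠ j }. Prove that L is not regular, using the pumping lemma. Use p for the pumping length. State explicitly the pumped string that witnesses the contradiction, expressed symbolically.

0^{p+p!} 1^{p+p!}

Toward a contradiction, assume L is regular with pumping length p.
Choose w = 0^p 1^{p+p!}. Since p ≠ p+p!, w ∈ L; and |w| ≥ p.
By the pumping lemma, w = xyz with |xy| ≤ p and y is nonempty.
Because |xy| ≤ p and w begins with p copies of 0, we have y = 0^k with 1 ≤ k ≤ p.
Since 1 ≤ k ≤ p, k divides p!; set t = 1 + p!/k. Then xy^t z has p + (p!/k)·k = p + p! copies of 0. Now the 0-count equals the 1-count, so i ≠ j fails. So xy^t z = 0^{p+p!} 1^{p+p!} ∉ L.
This contradicts the pumping lemma, so L is not regular.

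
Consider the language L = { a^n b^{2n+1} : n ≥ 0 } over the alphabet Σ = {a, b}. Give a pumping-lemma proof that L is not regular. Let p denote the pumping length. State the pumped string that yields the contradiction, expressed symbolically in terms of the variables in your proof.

Suppose for contradiction that L is regular, and let p be the pumping length.
Take w = a^p b^{2p+1}. Then w ∈ L and |w| = 3p+1 ≥ p.
By the pumping lemma, w = xyz with |xy| ≤ p and |y| > 0.
The first p characters of w are a's, so xy (and hence y) consists only of a's. Write y = a^k, 1 ≤ k ≤ p.
Pump with i = 2: xy^2z = a^{p+k} b^{2p+1}. For this to lie in L we would need 2p+1 = 2(p+k)+1, which forces k = 0. But k ≥ 1, so xy^2z ∉ L.
Contradiction. Therefore L is not regular.

a^{p+k} b^{2p+1}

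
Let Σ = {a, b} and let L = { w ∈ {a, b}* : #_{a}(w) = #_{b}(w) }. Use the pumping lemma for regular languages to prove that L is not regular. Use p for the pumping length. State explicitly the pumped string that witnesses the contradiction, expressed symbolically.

Toward a contradiction, assume L is regular with pumping length p.
Choose w = a^p b^p ∈ L with |w| = 2p ≥ p.
Write w = xyz as guaranteed by the lemma, with |xy| ≤ p and |y| > 0.
Since the first p symbols of w are all a's and |xy| ≤ p, y lies entirely in the leading a-block: y = a^k for some k with 1 ≤ k ≤ p.
Pump with i = 2: xy^2z = a^{p+k} b^p has p+k occurrences of a but only p of b. Since k ≥ 1 the counts differ, so xy^2z ∉ L.
This is a contradiction; hence L is not regular.

a^{p+k} b^p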